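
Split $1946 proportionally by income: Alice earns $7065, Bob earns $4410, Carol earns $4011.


Total income = 7065 + 4410 + 4011 = $15486
Alice: $1946 × 7065/15486 = $887.80
Bob: $1946 × 4410/15486 = $554.17
Carol: $1946 × 4011/15486 = $504.03
= Alice: $887.80, Bob: $554.17, Carol: $504.03

Alice: $887.80, Bob: $554.17, Carol: $504.03


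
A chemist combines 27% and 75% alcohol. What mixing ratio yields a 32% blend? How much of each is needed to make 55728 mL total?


Let x parts of 27% mix with y parts of 75%.
27x + 75y = 32(x + y)
27x + 75y = 32x + 32y
x(27 - 32) = y(32 - 75)
x/y = (75 - 32)/(32 - 27) = 43/5
Simplify: 43:5
Total parts = 48; one part = 55728/48 = 1161.00 mL
27% solution: 43×1161.00 = 49923.00 mL
75% solution: 5×1161.00 = 5805.00 mL
= ratio 43:5; 49923.00 mL and 5805.00 mL

ratio 43:5; 49923.00 mL and 5805.00 mL


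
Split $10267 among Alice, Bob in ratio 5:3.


Total parts = 5 + 3 = 8
Alice: 10267 × 5/8 = 6416.88
Bob: 10267 × 3/8 = 3850.13
= Alice: $6416.88, Bob: $3850.13

Alice: $6416.88, Bob: $3850.13


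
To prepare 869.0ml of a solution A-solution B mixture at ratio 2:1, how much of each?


Total parts = 2 + 1 = 3
solution A: 869.0 × 2/3 = 579.3ml
solution B: 869.0 × 1/3 = 289.7ml
= 579.3ml and 289.7ml

579.3ml and 289.7ml


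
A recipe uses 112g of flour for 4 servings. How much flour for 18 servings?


Direct proportion: y/x = constant
k = 112/4 = 28.0000
y₂ = k × 18 = 112 × 18 / 4 = 2016/4
= 504.00

504.00


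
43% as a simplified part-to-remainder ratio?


43% means 43 parts out of 100; remainder = 57
Part : remainder = 43:57
GCD = 1
= 43:57

43:57


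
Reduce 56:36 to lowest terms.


GCD(56, 36) = 4
56/4 : 36/4
= 14:9

14:9


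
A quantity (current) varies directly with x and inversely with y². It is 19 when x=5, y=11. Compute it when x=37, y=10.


z = k·x/y²
Solve for k using the known point: k = z·y²/x = 19×121/5 = 2299/5 = 459.8000
Now evaluate at x=37, y=10:
z = k × 37 / 100 = (2299 × 37) / (5 × 100) = 85063/500
= 170.1260

170.1260


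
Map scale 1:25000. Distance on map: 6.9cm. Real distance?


Real distance = map distance × scale
= 6.9cm × 25000
= 172500 cm = 1725.0 m
= 1.725 km

1.725 km


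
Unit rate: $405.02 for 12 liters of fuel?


Unit rate = total / quantity
= 405.02 / 12
= $33.75 per unit

$33.75 per unit


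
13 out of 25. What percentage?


Percentage = (part / whole) × 100
= (13 / 25) × 100
= 52.00%

52.00%


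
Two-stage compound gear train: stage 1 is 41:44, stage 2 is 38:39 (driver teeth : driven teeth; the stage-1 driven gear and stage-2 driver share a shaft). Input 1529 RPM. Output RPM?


Stage 1: RPM_B = RPM_A × t_A/t_B = 1529 × 41/44 = 62689/44 = 1424.75
B and C share a shaft → RPM_C = RPM_B
Stage 2: RPM_D = RPM_C × t_C/t_D = RPM_A × (t_A×t_C)/(t_B×t_D)
Overall ratio = (41×38)/(44×39) = 1558/1716
RPM_D = 1529 × 1558/1716 = 2382182/1716
≈ 1388.22 RPM

1388.22 RPM


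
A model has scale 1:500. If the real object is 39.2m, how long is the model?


Model size = real / scale
= 39.2 / 500
= 0.0784 m

0.0784 m


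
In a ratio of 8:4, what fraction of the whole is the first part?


Total parts = 8 + 4 = 12
First part: 8/12 = 2/3
= 2/3

2/3


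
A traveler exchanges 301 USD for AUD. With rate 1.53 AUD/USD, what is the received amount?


Amount × rate = 301 × 1.53
= 460.53 AUD

460.53 AUD


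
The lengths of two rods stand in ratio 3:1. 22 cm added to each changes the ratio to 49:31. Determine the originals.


Let A = 3k, B = 1k.
(3k + 22) / (1k + 22) = 49/31
Cross-multiply: 31(3k + 22) = 49(1k + 22)
93k + 682 = 49k + 1078
93k - 49k = 1078 - 682
44k = 396
k = 396/44 = 9
A = 3×9 = 27, B = 1×9 = 9
= A = 27, B = 9

A = 27, B = 9


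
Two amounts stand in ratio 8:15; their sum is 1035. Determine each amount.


Let A = 8k, B = 15k.
8k + 15k = 1035
23k = 1035 → k = 1035/23 = 45
A = 8×45 = 360, B = 15×45 = 675
= A = 360, B = 675

A = 360, B = 675


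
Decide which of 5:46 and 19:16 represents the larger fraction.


5/46 = 0.1087
19/16 = 1.1875
0.1087 < 1.1875, so 5:46 is less
= 19:16

19:16


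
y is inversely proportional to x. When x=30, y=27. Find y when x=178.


Inverse proportion: x × y = constant
k = 30 × 27 = 810
y₂ = k / 178 = 810 / 178
= 4.55

4.55


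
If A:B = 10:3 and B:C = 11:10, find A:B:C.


Match B: multiply A:B by 11 → 110:33
Multiply B:C by 3 → 33:30
Combined: 110:33:30
GCD = 1
= 110:33:30

110:33:30


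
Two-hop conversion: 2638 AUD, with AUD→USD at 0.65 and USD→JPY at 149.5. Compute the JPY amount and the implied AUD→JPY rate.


Step 1: 2638 AUD × 0.65 = 1714.70 USD
Step 2: 1714.70 USD × 149.5 = 256347.65 JPY
Implied rate AUD→JPY = 0.65 × 149.5 = 97.1750
= 256347.65 JPY; implied rate 97.1750 JPY/AUD

256347.65 JPY; implied rate 97.1750 JPY/AUD


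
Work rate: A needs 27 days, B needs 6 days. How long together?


Rate of A = 1/27 per day
Rate of B = 1/6 per day
Combined rate = 1/27 + 1/6 = 33/162 ≈ 0.2037 per day
Days = 1 / combined rate = 162/33
≈ 4.91 days

4.91 days


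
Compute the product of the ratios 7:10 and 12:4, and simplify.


Compound ratio = (7×12) : (10×4)
= 84:40
GCD = 4
= 21:10

21:10


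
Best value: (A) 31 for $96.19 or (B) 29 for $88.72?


Deal A: $96.19/31 = $3.1029/unit
Deal B: $88.72/29 = $3.0593/unit
B is cheaper per unit
= Deal B

Deal B


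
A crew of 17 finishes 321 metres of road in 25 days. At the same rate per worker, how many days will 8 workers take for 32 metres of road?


Days ∝ work / workers, so d₂ = d₁ × (m₁/m₂) × (w₂/w₁)
Workers factor (inverse): 17/8 = 2.1250
Work factor (direct): 32/321 ≈ 0.0997
d₂ = 25 × 17/8 × 32/321 = (25 × 17 × 32) / (8 × 321) = 13600/2568
≈ 5.30 days

5.30 days


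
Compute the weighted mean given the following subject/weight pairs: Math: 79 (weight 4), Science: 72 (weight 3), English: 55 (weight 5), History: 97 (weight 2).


Numerator = 79×4 + 72×3 + 55×5 + 97×2
= 316 + 216 + 275 + 194
= 1001
Total weight = 14
Weighted avg = 1001/14
= 71.50

71.50


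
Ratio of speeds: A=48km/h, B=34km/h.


Ratio = 48:34
GCD = 2
Simplified = 24:17
Time ratio (same distance) = 17:24
Speed ratio = 24:17

24:17


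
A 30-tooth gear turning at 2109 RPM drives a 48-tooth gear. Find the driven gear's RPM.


Gear ratio = 30:48 = 5:8
RPM_B = RPM_A × (teeth_A / teeth_B)
= 2109 × (30/48)
= 1318.1 RPM

1318.1 RPM


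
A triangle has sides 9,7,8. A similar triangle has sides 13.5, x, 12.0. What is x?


Scale factor = 13.5/9 = 1.5
Missing side = 7 × 1.5
= 10.5

10.5


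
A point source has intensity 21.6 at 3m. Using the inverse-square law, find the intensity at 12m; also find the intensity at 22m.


I₁d₁² = I₂d₂²
I at 12m = 21.6 × (3/12)² = 21.6 × 9/144 = 194.4/144 = 1.3500
I at 22m = 21.6 × (3/22)² = 21.6 × 9/484 = 194.4/484 ≈ 0.4017
= 1.3500 and 0.4017

1.3500 and 0.4017


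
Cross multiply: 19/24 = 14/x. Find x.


Cross multiply: 19 × x = 24 × 14
19x = 336
x = 336 / 19
= 17.68

17.68


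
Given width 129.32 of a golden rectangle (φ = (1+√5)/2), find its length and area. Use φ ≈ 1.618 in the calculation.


φ = (1 + √5) / 2 ≈ 1.618
Length = width × φ = 129.32 × 1.618 = 209.23976
≈ 209.24
Area = width × length = 129.32 × 209.23976 = 27058.8857632 ≈ 27058.89
= Length: 209.24, Area: 27058.89

Length: 209.24, Area: 27058.89


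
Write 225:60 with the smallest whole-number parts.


GCD(225, 60) = 15
225/15 : 60/15
= 15:4

15:4


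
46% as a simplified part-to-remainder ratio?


46% means 46 parts out of 100; remainder = 54
Part : remainder = 46:54
GCD = 2
= 23:27

23:27


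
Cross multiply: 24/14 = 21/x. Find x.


Cross multiply: 24 × x = 14 × 21
24x = 294
x = 294 / 24
= 12.25

12.25


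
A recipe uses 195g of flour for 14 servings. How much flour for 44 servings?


Direct proportion: y/x = constant
k = 195/14 ≈ 13.9286
y₂ = k × 44 = 195 × 44 / 14 = 8580/14
≈ 612.86

612.86


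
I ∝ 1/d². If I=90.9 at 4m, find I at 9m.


I₁d₁² = I₂d₂²
I₂ = I₁ × (d₁/d₂)²
= 90.9 × (4/9)²
= 90.9 × 16/81
= 1454.4/81
≈ 17.9556

17.9556


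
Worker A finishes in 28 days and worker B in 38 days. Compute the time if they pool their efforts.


Rate of A = 1/28 per day
Rate of B = 1/38 per day
Combined rate = 1/28 + 1/38 = 66/1064 ≈ 0.0620 per day
Days = 1 / combined rate = 1064/66
≈ 16.12 days

16.12 days


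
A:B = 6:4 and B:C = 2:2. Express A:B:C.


Match B: multiply A:B by 2 → 12:8
Multiply B:C by 4 → 8:8
Combined: 12:8:8
GCD = 4
= 3:2:2

3:2:2


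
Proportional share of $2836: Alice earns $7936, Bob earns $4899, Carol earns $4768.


Total income = 7936 + 4899 + 4768 = $17603
Alice: $2836 × 7936/17603 = $1278.56
Bob: $2836 × 4899/17603 = $789.27
Carol: $2836 × 4768/17603 = $768.17
= Alice: $1278.56, Bob: $789.27, Carol: $768.17

Alice: $1278.56, Bob: $789.27, Carol: $768.17


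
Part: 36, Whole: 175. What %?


Percentage = (part / whole) × 100
= (36 / 175) × 100
≈ 20.57%

20.57%


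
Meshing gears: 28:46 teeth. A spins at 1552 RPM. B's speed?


Gear ratio = 28:46 = 14:23
RPM_B = RPM_A × (teeth_A / teeth_B)
= 1552 × (28/46)
= 944.7 RPM

944.7 RPM


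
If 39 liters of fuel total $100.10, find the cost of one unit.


Unit rate = total / quantity
= 100.10 / 39
= $2.57 per unit

$2.57 per unit


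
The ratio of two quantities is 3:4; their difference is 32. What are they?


Let A = 3k, B = 4k.
4k - 3k = 32
1k = 32 → k = 32/1 = 32
A = 3×32 = 96, B = 4×32 = 128
= A = 96, B = 128

A = 96, B = 128


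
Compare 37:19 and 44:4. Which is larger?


37/19 = 1.9474
44/4 = 11.0000
1.9474 < 11.0000, so 37:19 is less
= 44:4

44:4


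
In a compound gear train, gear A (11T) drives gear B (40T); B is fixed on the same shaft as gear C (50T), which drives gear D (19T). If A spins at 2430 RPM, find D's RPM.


Stage 1: RPM_B = RPM_A × t_A/t_B = 2430 × 11/40 = 26730/40 = 668.25
B and C share a shaft → RPM_C = RPM_B
Stage 2: RPM_D = RPM_C × t_C/t_D = RPM_A × (t_A×t_C)/(t_B×t_D)
Overall ratio = (11×50)/(40×19) = 550/760
RPM_D = 2430 × 550/760 = 1336500/760
≈ 1758.55 RPM

1758.55 RPM


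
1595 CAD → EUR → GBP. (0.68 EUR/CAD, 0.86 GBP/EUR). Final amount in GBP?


Step 1: 1595 CAD × 0.68 = 1084.60 EUR
Step 2: 1084.60 EUR × 0.86 = 932.76 GBP
Implied rate CAD→GBP = 0.68 × 0.86 = 0.5848
= 932.76 GBP

932.76 GBP


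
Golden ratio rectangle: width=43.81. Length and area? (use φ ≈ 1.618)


φ = (1 + √5) / 2 ≈ 1.618
Length = width × φ = 43.81 × 1.618 = 70.88458
≈ 70.88
Area = width × length = 43.81 × 70.88458 = 3105.4534498 ≈ 3105.45
= Length: 70.88, Area: 3105.45

Length: 70.88, Area: 3105.45


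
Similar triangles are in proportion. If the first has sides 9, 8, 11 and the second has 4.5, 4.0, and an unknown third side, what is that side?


Scale factor = 4.5/9 = 0.5
Missing side = 11 × 0.5
= 5.5

5.5


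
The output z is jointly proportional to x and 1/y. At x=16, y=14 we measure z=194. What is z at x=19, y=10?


z = k·x/y
Solve for k using the known point: k = z·y/x = 194×14/16 = 2716/16 = 169.7500
Now evaluate at x=19, y=10:
z = k × 19 / 10 = (2716 × 19) / (16 × 10) = 51604/160
= 322.5250

322.5250


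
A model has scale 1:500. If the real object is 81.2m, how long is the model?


Model size = real / scale
= 81.2 / 500
= 0.1624 m

0.1624 m


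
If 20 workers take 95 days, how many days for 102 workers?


Inverse proportion: x × y = constant
k = 20 × 95 = 1900
y₂ = k / 102 = 1900 / 102
= 18.63

18.63


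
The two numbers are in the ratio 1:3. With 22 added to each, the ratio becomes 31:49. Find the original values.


Let A = 1k, B = 3k.
(1k + 22) / (3k + 22) = 31/49
Cross-multiply: 49(1k + 22) = 31(3k + 22)
49k + 1078 = 93k + 682
49k - 93k = 682 - 1078
-44k = -396
k = -396/-44 = 9
A = 1×9 = 9, B = 3×9 = 27
= A = 9, B = 27

A = 9, B = 27


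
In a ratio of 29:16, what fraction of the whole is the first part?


Total parts = 29 + 16 = 45
First part: 29/45 = 29/45
= 29/45

29/45


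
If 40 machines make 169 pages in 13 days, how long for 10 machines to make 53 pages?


Days ∝ work / workers, so d₂ = d₁ × (m₁/m₂) × (w₂/w₁)
Workers factor (inverse): 40/10 = 4.0000
Work factor (direct): 53/169 ≈ 0.3136
d₂ = 13 × 40/10 × 53/169 = (13 × 40 × 53) / (10 × 169) = 27560/1690
≈ 16.31 days

16.31 days


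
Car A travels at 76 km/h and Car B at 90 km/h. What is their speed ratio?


Ratio = 76:90
GCD = 2
Simplified = 38:45
Time ratio (same distance) = 45:38
Speed ratio = 38:45

38:45


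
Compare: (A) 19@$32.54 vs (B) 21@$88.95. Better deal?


Deal A: $32.54/19 = $1.7126/unit
Deal B: $88.95/21 = $4.2357/unit
A is cheaper per unit
= Deal A

Deal A


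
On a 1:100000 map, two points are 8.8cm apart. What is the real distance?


Real distance = map distance × scale
= 8.8cm × 100000
= 880000 cm = 8800.0 m
= 8.800 km

8.800 km


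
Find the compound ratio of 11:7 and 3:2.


Compound ratio = (11×3) : (7×2)
= 33:14
GCD = 1
= 33:14

33:14


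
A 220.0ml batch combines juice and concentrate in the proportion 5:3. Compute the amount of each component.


Total parts = 5 + 3 = 8
juice: 220.0 × 5/8 = 137.5ml
concentrate: 220.0 × 3/8 = 82.5ml
= 137.5ml and 82.5ml

137.5ml and 82.5ml


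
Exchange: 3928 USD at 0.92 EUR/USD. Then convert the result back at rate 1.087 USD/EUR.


Amount × rate = 3928 × 0.92 = 3613.76 EUR
Round-trip: 3613.76 × 1.087 = 3928.16 USD
= 3613.76 EUR, then 3928.16 USD

3613.76 EUR, then 3928.16 USD


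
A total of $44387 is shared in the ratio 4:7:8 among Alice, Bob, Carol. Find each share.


Total parts = 4 + 7 + 8 = 19
Alice: 44387 × 4/19 = 9344.63
Bob: 44387 × 7/19 = 16353.11
Carol: 44387 × 8/19 = 18689.26
= Alice: $9344.63, Bob: $16353.11, Carol: $18689.26

Alice: $9344.63, Bob: $16353.11, Carol: $18689.26


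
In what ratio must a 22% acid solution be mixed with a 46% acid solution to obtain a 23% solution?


Let x parts of 22% mix with y parts of 46%.
22x + 46y = 23(x + y)
22x + 46y = 23x + 23y
x(22 - 23) = y(23 - 46)
x/y = (46 - 23)/(23 - 22) = 23/1
Simplify: 23:1
= 23:1

23:1


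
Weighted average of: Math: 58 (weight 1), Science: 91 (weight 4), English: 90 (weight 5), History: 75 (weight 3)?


Numerator = 58×1 + 91×4 + 90×5 + 75×3
= 58 + 364 + 450 + 225
= 1097
Total weight = 13
Weighted avg = 1097/13
= 84.38

84.38


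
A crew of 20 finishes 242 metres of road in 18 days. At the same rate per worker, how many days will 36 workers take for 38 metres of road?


Days ∝ work / workers, so d₂ = d₁ × (m₁/m₂) × (w₂/w₁)
Workers factor (inverse): 20/36 ≈ 0.5556
Work factor (direct): 38/242 ≈ 0.1570
d₂ = 18 × 20/36 × 38/242 = (18 × 20 × 38) / (36 × 242) = 13680/8712
≈ 1.57 days

1.57 days


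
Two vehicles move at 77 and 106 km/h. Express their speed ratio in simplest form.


Ratio = 77:106
GCD = 1
Simplified = 77:106
Time ratio (same distance) = 106:77
Speed ratio = 77:106

77:106


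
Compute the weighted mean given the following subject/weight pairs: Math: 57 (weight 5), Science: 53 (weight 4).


Numerator = 57×5 + 53×4
= 285 + 212
= 497
Total weight = 9
Weighted avg = 497/9
= 55.22

55.22


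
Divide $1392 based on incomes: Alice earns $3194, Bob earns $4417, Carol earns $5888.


Total income = 3194 + 4417 + 5888 = $13499
Alice: $1392 × 3194/13499 = $329.36
Bob: $1392 × 4417/13499 = $455.48
Carol: $1392 × 5888/13499 = $607.16
= Alice: $329.36, Bob: $455.48, Carol: $607.16

Alice: $329.36, Bob: $455.48, Carol: $607.16


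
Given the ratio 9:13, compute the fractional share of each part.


Total parts = 9 + 13 = 22
First part: 9/22 = 9/22
Second part: 13/22 = 13/22
= 9/22 and 13/22

9/22 and 13/22


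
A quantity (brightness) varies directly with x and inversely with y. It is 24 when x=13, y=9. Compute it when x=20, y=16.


z = k·x/y
Solve for k using the known point: k = z·y/x = 24×9/13 = 216/13 ≈ 16.6154
Now evaluate at x=20, y=16:
z = k × 20 / 16 = (216 × 20) / (13 × 16) = 4320/208
≈ 20.7692

20.7692


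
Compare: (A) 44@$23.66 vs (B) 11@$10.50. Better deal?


Deal A: $23.66/44 = $0.5377/unit
Deal B: $10.50/11 = $0.9545/unit
A is cheaper per unit
= Deal A

Deal A


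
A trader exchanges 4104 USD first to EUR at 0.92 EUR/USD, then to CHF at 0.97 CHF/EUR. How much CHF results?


Step 1: 4104 USD × 0.92 = 3775.68 EUR
Step 2: 3775.68 EUR × 0.97 = 3662.41 CHF
Implied rate USD→CHF = 0.92 × 0.97 = 0.8924
= 3662.41 CHF

3662.41 CHF


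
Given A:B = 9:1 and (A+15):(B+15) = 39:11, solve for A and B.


Let A = 9k, B = 1k.
(9k + 15) / (1k + 15) = 39/11
Cross-multiply: 11(9k + 15) = 39(1k + 15)
99k + 165 = 39k + 585
99k - 39k = 585 - 165
60k = 420
k = 420/60 = 7
A = 9×7 = 63, B = 1×7 = 7
= A = 63, B = 7

A = 63, B = 7


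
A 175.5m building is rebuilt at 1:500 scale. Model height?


Model size = real / scale
= 175.5 / 500
= 0.3510 m

0.3510 m


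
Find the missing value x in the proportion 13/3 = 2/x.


Cross multiply: 13 × x = 3 × 2
13x = 6
x = 6 / 13
= 0.46

0.46


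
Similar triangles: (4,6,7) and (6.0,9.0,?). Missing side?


Scale factor = 6.0/4 = 1.5
Missing side = 7 × 1.5
= 10.5

10.5


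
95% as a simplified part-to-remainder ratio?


95% means 95 parts out of 100; remainder = 5
Part : remainder = 95:5
GCD = 5
= 19:1

19:1


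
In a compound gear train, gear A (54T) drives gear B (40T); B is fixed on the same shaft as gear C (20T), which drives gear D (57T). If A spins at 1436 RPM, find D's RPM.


Stage 1: RPM_B = RPM_A × t_A/t_B = 1436 × 54/40 = 77544/40 = 1938.60
B and C share a shaft → RPM_C = RPM_B
Stage 2: RPM_D = RPM_C × t_C/t_D = RPM_A × (t_A×t_C)/(t_B×t_D)
Overall ratio = (54×20)/(40×57) = 1080/2280
RPM_D = 1436 × 1080/2280 = 1550880/2280
≈ 680.21 RPM

680.21 RPM


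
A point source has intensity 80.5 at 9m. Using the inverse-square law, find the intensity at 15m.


I₁d₁² = I₂d₂²
I₂ = I₁ × (d₁/d₂)²
= 80.5 × (9/15)²
= 80.5 × 81/225
= 6520.5/225
= 28.9800

28.9800


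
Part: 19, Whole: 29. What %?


Percentage = (part / whole) × 100
= (19 / 29) × 100
≈ 65.52%

65.52%


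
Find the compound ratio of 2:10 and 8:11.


Compound ratio = (2×8) : (10×11)
= 16:110
GCD = 2
= 8:55

8:55


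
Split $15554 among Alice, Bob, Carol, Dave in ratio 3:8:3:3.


Total parts = 3 + 8 + 3 + 3 = 17
Alice: 15554 × 3/17 = 2744.82
Bob: 15554 × 8/17 = 7319.53
Carol: 15554 × 3/17 = 2744.82
Dave: 15554 × 3/17 = 2744.82
= Alice: $2744.82, Bob: $7319.53, Carol: $2744.82, Dave: $2744.82

Alice: $2744.82, Bob: $7319.53, Carol: $2744.82, Dave: $2744.82


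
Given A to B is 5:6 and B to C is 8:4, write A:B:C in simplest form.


Match B: multiply A:B by 8 → 40:48
Multiply B:C by 6 → 48:24
Combined: 40:48:24
GCD = 8
= 5:6:3

5:6:3


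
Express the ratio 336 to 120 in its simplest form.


GCD(336, 120) = 24
336/24 : 120/24
= 14:5

14:5


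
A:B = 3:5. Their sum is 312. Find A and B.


Let A = 3k, B = 5k.
3k + 5k = 312
8k = 312 → k = 312/8 = 39
A = 3×39 = 117, B = 5×39 = 195
= A = 117, B = 195

A = 117, B = 195


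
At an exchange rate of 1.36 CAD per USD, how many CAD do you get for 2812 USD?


Amount × rate = 2812 × 1.36
= 3824.32 CAD

3824.32 CAD


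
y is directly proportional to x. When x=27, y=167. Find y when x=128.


Direct proportion: y/x = constant
k = 167/27 ≈ 6.1852
y₂ = k × 128 = 167 × 128 / 27 = 21376/27
≈ 791.70

791.70


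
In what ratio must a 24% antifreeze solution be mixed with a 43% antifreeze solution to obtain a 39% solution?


Let x parts of 24% mix with y parts of 43%.
24x + 43y = 39(x + y)
24x + 43y = 39x + 39y
x(24 - 39) = y(39 - 43)
x/y = (43 - 39)/(39 - 24) = 4/15
Simplify: 4:15
= 4:15

4:15


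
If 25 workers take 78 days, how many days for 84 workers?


Inverse proportion: x × y = constant
k = 25 × 78 = 1950
y₂ = k / 84 = 1950 / 84
= 23.21

23.21


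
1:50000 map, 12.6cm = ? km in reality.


Real distance = map distance × scale
= 12.6cm × 50000
= 630000 cm = 6300.0 m
= 6.300 km

6.300 km


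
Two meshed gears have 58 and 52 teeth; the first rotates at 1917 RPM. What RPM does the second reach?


Gear ratio = 58:52 = 29:26
RPM_B = RPM_A × (teeth_A / teeth_B)
= 1917 × (58/52)
= 2138.2 RPM

2138.2 RPM


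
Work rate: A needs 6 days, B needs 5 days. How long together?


Rate of A = 1/6 per day
Rate of B = 1/5 per day
Combined rate = 1/6 + 1/5 = 11/30 ≈ 0.3667 per day
Days = 1 / combined rate = 30/11
≈ 2.73 days

2.73 days


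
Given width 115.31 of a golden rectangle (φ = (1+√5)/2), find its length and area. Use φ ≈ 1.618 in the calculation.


φ = (1 + √5) / 2 ≈ 1.618
Length = width × φ = 115.31 × 1.618 = 186.57158
≈ 186.57
Area = width × length = 115.31 × 186.57158 = 21513.5688898 ≈ 21513.57
= Length: 186.57, Area: 21513.57

Length: 186.57, Area: 21513.57


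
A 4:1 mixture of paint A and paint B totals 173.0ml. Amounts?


Total parts = 4 + 1 = 5
paint A: 173.0 × 4/5 = 138.4ml
paint B: 173.0 × 1/5 = 34.6ml
= 138.4ml and 34.6ml

138.4ml and 34.6ml


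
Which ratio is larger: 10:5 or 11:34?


10/5 = 2.0000
11/34 = 0.3235
2.0000 > 0.3235, so 10:5 is greater
= 10:5

10:5


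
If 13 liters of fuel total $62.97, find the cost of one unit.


Unit rate = total / quantity
= 62.97 / 13
= $4.84 per unit

$4.84 per unit


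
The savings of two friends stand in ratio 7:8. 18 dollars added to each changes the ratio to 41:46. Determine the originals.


Let A = 7k, B = 8k.
(7k + 18) / (8k + 18) = 41/46
Cross-multiply: 46(7k + 18) = 41(8k + 18)
322k + 828 = 328k + 738
322k - 328k = 738 - 828
-6k = -90
k = -90/-6 = 15
A = 7×15 = 105, B = 8×15 = 120
= A = 105, B = 120

A = 105, B = 120


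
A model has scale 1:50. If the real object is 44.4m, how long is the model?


Model size = real / scale
= 44.4 / 50
= 0.8880 m

0.8880 m


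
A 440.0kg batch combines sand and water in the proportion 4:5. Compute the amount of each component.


Total parts = 4 + 5 = 9
sand: 440.0 × 4/9 = 195.6kg
water: 440.0 × 5/9 = 244.4kg
= 195.6kg and 244.4kg

195.6kg and 244.4kg


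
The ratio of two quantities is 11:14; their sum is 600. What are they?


Let A = 11k, B = 14k.
11k + 14k = 600
25k = 600 → k = 600/25 = 24
A = 11×24 = 264, B = 14×24 = 336
= A = 264, B = 336

A = 264, B = 336


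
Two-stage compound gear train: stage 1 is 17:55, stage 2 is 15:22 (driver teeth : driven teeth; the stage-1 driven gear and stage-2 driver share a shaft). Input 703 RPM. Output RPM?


Stage 1: RPM_B = RPM_A × t_A/t_B = 703 × 17/55 = 11951/55 ≈ 217.29
B and C share a shaft → RPM_C = RPM_B
Stage 2: RPM_D = RPM_C × t_C/t_D = RPM_A × (t_A×t_C)/(t_B×t_D)
Overall ratio = (17×15)/(55×22) = 255/1210
RPM_D = 703 × 255/1210 = 179265/1210
≈ 148.15 RPM

148.15 RPM


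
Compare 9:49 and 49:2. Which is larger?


9/49 = 0.1837
49/2 = 24.5000
0.1837 < 24.5000, so 9:49 is less
= 49:2

49:2


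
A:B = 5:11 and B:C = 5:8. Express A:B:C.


Match B: multiply A:B by 5 → 25:55
Multiply B:C by 11 → 55:88
Combined: 25:55:88
GCD = 1
= 25:55:88

25:55:88


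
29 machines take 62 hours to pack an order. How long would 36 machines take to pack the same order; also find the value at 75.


Inverse proportion: x × y = constant
k = 29 × 62 = 1798
At x=36: k/36 = 49.94
At x=75: k/75 = 23.97
= 49.94 and 23.97

49.94 and 23.97


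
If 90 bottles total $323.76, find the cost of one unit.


Unit rate = total / quantity
= 323.76 / 90
= $3.60 per unit

$3.60 per unit


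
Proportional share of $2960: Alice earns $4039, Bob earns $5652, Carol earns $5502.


Total income = 4039 + 5652 + 5502 = $15193
Alice: $2960 × 4039/15193 = $786.90
Bob: $2960 × 5652/15193 = $1101.16
Carol: $2960 × 5502/15193 = $1071.94
= Alice: $786.90, Bob: $1101.16, Carol: $1071.94

Alice: $786.90, Bob: $1101.16, Carol: $1071.94


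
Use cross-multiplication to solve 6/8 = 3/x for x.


Cross multiply: 6 × x = 8 × 3
6x = 24
x = 24 / 6
= 4.00

4.00


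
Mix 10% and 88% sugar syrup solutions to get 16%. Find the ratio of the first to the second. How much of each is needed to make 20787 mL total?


Let x parts of 10% mix with y parts of 88%.
10x + 88y = 16(x + y)
10x + 88y = 16x + 16y
x(10 - 16) = y(16 - 88)
x/y = (88 - 16)/(16 - 10) = 72/6
Simplify: 12:1
Total parts = 13; one part = 20787/13 = 1599.00 mL
10% solution: 12×1599.00 = 19188.00 mL
88% solution: 1×1599.00 = 1599.00 mL
= ratio 12:1; 19188.00 mL and 1599.00 mL

ratio 12:1; 19188.00 mL and 1599.00 mL


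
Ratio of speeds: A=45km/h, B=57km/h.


Ratio = 45:57
GCD = 3
Simplified = 15:19
Time ratio (same distance) = 19:15
Speed ratio = 15:19

15:19


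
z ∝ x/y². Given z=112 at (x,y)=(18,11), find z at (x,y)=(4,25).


z = k·x/y²
Solve for k using the known point: k = z·y²/x = 112×121/18 = 13552/18 ≈ 752.8889
Now evaluate at x=4, y=25:
z = k × 4 / 625 = (13552 × 4) / (18 × 625) = 54208/11250
≈ 4.8185

4.8185


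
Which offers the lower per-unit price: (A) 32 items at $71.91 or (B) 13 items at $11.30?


Deal A: $71.91/32 = $2.2472/unit
Deal B: $11.30/13 = $0.8692/unit
B is cheaper per unit
= Deal B

Deal B


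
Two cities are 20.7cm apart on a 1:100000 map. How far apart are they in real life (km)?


Real distance = map distance × scale
= 20.7cm × 100000
= 2070000 cm = 20700.0 m
= 20.700 km

20.700 km


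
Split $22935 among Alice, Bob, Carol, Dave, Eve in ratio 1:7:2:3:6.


Total parts = 1 + 7 + 2 + 3 + 6 = 19
Alice: 22935 × 1/19 = 1207.11
Bob: 22935 × 7/19 = 8449.74
Carol: 22935 × 2/19 = 2414.21
Dave: 22935 × 3/19 = 3621.32
Eve: 22935 × 6/19 = 7242.63
= Alice: $1207.11, Bob: $8449.74, Carol: $2414.21, Dave: $3621.32, Eve: $7242.63

Alice: $1207.11, Bob: $8449.74, Carol: $2414.21, Dave: $3621.32, Eve: $7242.63


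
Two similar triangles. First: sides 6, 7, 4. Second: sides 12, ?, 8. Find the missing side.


Scale factor = 12/6 = 2
Missing side = 7 × 2
= 14.0

14.0


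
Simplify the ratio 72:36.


GCD(72, 36) = 36
72/36 : 36/36
= 2:1

2:1


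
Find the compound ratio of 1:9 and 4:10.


Compound ratio = (1×4) : (9×10)
= 4:90
GCD = 2
= 2:45

2:45


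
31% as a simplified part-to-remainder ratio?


31% means 31 parts out of 100; remainder = 69
Part : remainder = 31:69
GCD = 1
= 31:69

31:69


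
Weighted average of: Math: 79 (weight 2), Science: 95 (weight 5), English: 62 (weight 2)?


Numerator = 79×2 + 95×5 + 62×2
= 158 + 475 + 124
= 757
Total weight = 9
Weighted avg = 757/9
= 84.11

84.11


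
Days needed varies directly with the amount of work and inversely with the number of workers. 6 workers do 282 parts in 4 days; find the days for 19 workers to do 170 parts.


Days ∝ work / workers, so d₂ = d₁ × (m₁/m₂) × (w₂/w₁)
Workers factor (inverse): 6/19 ≈ 0.3158
Work factor (direct): 170/282 ≈ 0.6028
d₂ = 4 × 6/19 × 170/282 = (4 × 6 × 170) / (19 × 282) = 4080/5358
≈ 0.76 days

0.76 days


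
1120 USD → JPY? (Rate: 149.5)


Amount × rate = 1120 × 149.5
= 167440.00 JPY

167440.00 JPY


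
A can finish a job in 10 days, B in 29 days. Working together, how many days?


Rate of A = 1/10 per day
Rate of B = 1/29 per day
Combined rate = 1/10 + 1/29 = 39/290 ≈ 0.1345 per day
Days = 1 / combined rate = 290/39
≈ 7.44 days

7.44 days


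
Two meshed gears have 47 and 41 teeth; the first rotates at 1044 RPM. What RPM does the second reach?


Gear ratio = 47:41 = 47:41
RPM_B = RPM_A × (teeth_A / teeth_B)
= 1044 × (47/41)
= 1196.8 RPM

1196.8 RPM


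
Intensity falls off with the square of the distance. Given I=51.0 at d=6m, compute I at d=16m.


I₁d₁² = I₂d₂²
I₂ = I₁ × (d₁/d₂)²
= 51.0 × (6/16)²
= 51.0 × 36/256
= 1836/256
≈ 7.1719

7.1719


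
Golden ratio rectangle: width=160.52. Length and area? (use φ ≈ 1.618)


φ = (1 + √5) / 2 ≈ 1.618
Length = width × φ = 160.52 × 1.618 = 259.72136
≈ 259.72
Area = width × length = 160.52 × 259.72136 = 41690.4727072 ≈ 41690.47
= Length: 259.72, Area: 41690.47

Length: 259.72, Area: 41690.47


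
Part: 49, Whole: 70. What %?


Percentage = (part / whole) × 100
= (49 / 70) × 100
= 70.00%

70.00%


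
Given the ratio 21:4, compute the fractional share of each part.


Total parts = 21 + 4 = 25
First part: 21/25 = 21/25
Second part: 4/25 = 4/25
= 21/25 and 4/25

21/25 and 4/25


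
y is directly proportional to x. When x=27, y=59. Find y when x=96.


Direct proportion: y/x = constant
k = 59/27 ≈ 2.1852
y₂ = k × 96 = 59 × 96 / 27 = 5664/27
≈ 209.78

209.78


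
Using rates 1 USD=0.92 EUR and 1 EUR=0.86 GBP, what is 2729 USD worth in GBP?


Step 1: 2729 USD × 0.92 = 2510.68 EUR
Step 2: 2510.68 EUR × 0.86 = 2159.18 GBP
Implied rate USD→GBP = 0.92 × 0.86 = 0.7912
= 2159.18 GBP

2159.18 GBP


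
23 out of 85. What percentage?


Percentage = (part / whole) × 100
= (23 / 85) × 100
≈ 27.06%

27.06%


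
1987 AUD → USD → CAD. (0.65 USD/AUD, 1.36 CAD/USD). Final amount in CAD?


Step 1: 1987 AUD × 0.65 = 1291.55 USD
Step 2: 1291.55 USD × 1.36 = 1756.51 CAD
Implied rate AUD→CAD = 0.65 × 1.36 = 0.8840
= 1756.51 CAD

1756.51 CAD


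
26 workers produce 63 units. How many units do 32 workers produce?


Direct proportion: y/x = constant
k = 63/26 ≈ 2.4231
y₂ = k × 32 = 63 × 32 / 26 = 2016/26
≈ 77.54

77.54


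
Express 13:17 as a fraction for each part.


Total parts = 13 + 17 = 30
First part: 13/30 = 13/30
Second part: 17/30 = 17/30
= 13/30 and 17/30

13/30 and 17/30


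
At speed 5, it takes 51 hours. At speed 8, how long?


Inverse proportion: x × y = constant
k = 5 × 51 = 255
y₂ = k / 8 = 255 / 8
= 31.88

31.88


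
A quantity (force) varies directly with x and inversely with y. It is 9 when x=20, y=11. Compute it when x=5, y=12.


z = k·x/y
Solve for k using the known point: k = z·y/x = 9×11/20 = 99/20 = 4.9500
Now evaluate at x=5, y=12:
z = k × 5 / 12 = (99 × 5) / (20 × 12) = 495/240
= 2.0625

2.0625


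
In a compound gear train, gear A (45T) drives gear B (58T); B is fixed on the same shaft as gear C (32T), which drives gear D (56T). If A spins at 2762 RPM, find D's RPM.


Stage 1: RPM_B = RPM_A × t_A/t_B = 2762 × 45/58 = 124290/58 ≈ 2142.93
B and C share a shaft → RPM_C = RPM_B
Stage 2: RPM_D = RPM_C × t_C/t_D = RPM_A × (t_A×t_C)/(t_B×t_D)
Overall ratio = (45×32)/(58×56) = 1440/3248
RPM_D = 2762 × 1440/3248 = 3977280/3248
≈ 1224.53 RPM

1224.53 RPM


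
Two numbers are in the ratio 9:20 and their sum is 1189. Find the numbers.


Let A = 9k, B = 20k.
9k + 20k = 1189
29k = 1189 → k = 1189/29 = 41
A = 9×41 = 369, B = 20×41 = 820
= A = 369, B = 820

A = 369, B = 820


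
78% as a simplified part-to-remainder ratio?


78% means 78 parts out of 100; remainder = 22
Part : remainder = 78:22
GCD = 2
= 39:11

39:11


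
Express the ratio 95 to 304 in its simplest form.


GCD(95, 304) = 19
95/19 : 304/19
= 5:16

5:16


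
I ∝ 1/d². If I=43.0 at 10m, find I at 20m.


I₁d₁² = I₂d₂²
I₂ = I₁ × (d₁/d₂)²
= 43.0 × (10/20)²
= 43.0 × 100/400
= 4300/400
= 10.7500

10.7500


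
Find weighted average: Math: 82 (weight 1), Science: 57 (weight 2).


Numerator = 82×1 + 57×2
= 82 + 114
= 196
Total weight = 3
Weighted avg = 196/3
= 65.33

65.33


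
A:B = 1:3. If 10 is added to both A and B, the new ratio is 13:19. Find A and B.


Let A = 1k, B = 3k.
(1k + 10) / (3k + 10) = 13/19
Cross-multiply: 19(1k + 10) = 13(3k + 10)
19k + 190 = 39k + 130
19k - 39k = 130 - 190
-20k = -60
k = -60/-20 = 3
A = 1×3 = 3, B = 3×3 = 9
= A = 3, B = 9

A = 3, B = 9


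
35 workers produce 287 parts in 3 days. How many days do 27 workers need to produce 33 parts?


Days ∝ work / workers, so d₂ = d₁ × (m₁/m₂) × (w₂/w₁)
Workers factor (inverse): 35/27 ≈ 1.2963
Work factor (direct): 33/287 ≈ 0.1150
d₂ = 3 × 35/27 × 33/287 = (3 × 35 × 33) / (27 × 287) = 3465/7749
≈ 0.45 days

0.45 days


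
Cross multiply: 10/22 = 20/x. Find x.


Cross multiply: 10 × x = 22 × 20
10x = 440
x = 440 / 10
= 44.00

44.00


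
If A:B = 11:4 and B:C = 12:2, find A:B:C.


Match B: multiply A:B by 12 → 132:48
Multiply B:C by 4 → 48:8
Combined: 132:48:8
GCD = 4
= 33:12:2

33:12:2


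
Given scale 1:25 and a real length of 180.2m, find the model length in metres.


Model size = real / scale
= 180.2 / 25
= 7.2080 m

7.2080 m


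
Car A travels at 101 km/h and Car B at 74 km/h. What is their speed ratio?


Ratio = 101:74
GCD = 1
Simplified = 101:74
Time ratio (same distance) = 74:101
Speed ratio = 101:74

101:74


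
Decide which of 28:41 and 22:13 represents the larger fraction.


28/41 = 0.6829
22/13 = 1.6923
0.6829 < 1.6923, so 28:41 is less
= 22:13

22:13


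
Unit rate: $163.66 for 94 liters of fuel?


Unit rate = total / quantity
= 163.66 / 94
= $1.74 per unit

$1.74 per unit


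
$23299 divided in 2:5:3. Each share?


Total parts = 2 + 5 + 3 = 10
Part 1: 23299 × 2/10 = 4659.80
Part 2: 23299 × 5/10 = 11649.50
Part 3: 23299 × 3/10 = 6989.70
= Part 1: $4659.80, Part 2: $11649.50, Part 3: $6989.70

Part 1: $4659.80, Part 2: $11649.50, Part 3: $6989.70


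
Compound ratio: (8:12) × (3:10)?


Compound ratio = (8×3) : (12×10)
= 24:120
GCD = 24
= 1:5

1:5


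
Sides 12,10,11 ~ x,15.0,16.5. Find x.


Scale factor = 15.0/10 = 1.5
Missing side = 12 × 1.5
= 18.0

18.0


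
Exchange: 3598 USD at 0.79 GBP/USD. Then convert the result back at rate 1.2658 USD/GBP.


Amount × rate = 3598 × 0.79 = 2842.42 GBP
Round-trip: 2842.42 × 1.2658 = 3597.94 USD
= 2842.42 GBP, then 3597.94 USD

2842.42 GBP, then 3597.94 USD


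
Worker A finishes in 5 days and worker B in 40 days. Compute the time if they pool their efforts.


Rate of A = 1/5 per day
Rate of B = 1/40 per day
Combined rate = 1/5 + 1/40 = 45/200 = 0.2250 per day
Days = 1 / combined rate = 200/45
≈ 4.44 days

4.44 days


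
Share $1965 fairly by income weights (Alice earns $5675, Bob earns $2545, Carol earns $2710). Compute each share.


Total income = 5675 + 2545 + 2710 = $10930
Alice: $1965 × 5675/10930 = $1020.25
Bob: $1965 × 2545/10930 = $457.54
Carol: $1965 × 2710/10930 = $487.20
= Alice: $1020.25, Bob: $457.54, Carol: $487.20

Alice: $1020.25, Bob: $457.54, Carol: $487.20


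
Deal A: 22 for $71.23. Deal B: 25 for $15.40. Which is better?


Deal A: $71.23/22 = $3.2377/unit
Deal B: $15.40/25 = $0.6160/unit
B is cheaper per unit
= Deal B

Deal B


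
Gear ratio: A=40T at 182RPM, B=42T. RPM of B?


Gear ratio = 40:42 = 20:21
RPM_B = RPM_A × (teeth_A / teeth_B)
= 182 × (40/42)
= 173.3 RPM

173.3 RPM


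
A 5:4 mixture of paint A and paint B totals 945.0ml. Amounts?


Total parts = 5 + 4 = 9
paint A: 945.0 × 5/9 = 525.0ml
paint B: 945.0 × 4/9 = 420.0ml
= 525.0ml and 420.0ml

525.0ml and 420.0ml


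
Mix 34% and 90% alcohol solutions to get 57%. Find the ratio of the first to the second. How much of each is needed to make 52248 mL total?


Let x parts of 34% mix with y parts of 90%.
34x + 90y = 57(x + y)
34x + 90y = 57x + 57y
x(34 - 57) = y(57 - 90)
x/y = (90 - 57)/(57 - 34) = 33/23
Simplify: 33:23
Total parts = 56; one part = 52248/56 = 933.00 mL
34% solution: 33×933.00 = 30789.00 mL
90% solution: 23×933.00 = 21459.00 mL
= ratio 33:23; 30789.00 mL and 21459.00 mL

ratio 33:23; 30789.00 mL and 21459.00 mL


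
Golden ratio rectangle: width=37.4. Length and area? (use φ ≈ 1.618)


φ = (1 + √5) / 2 ≈ 1.618
Length = width × φ = 37.4 × 1.618 = 60.5132
≈ 60.51
Area = width × length = 37.4 × 60.5132 = 2263.19368 ≈ 2263.19
= Length: 60.51, Area: 2263.19

Length: 60.51, Area: 2263.19


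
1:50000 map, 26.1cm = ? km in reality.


Real distance = map distance × scale
= 26.1cm × 50000
= 1305000 cm = 13050.0 m
= 13.050 km

13.050 km


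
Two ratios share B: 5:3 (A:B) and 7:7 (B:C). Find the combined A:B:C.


Match B: multiply A:B by 7 → 35:21
Multiply B:C by 3 → 21:21
Combined: 35:21:21
GCD = 7
= 5:3:3

5:3:3


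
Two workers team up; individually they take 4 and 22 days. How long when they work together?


Rate of A = 1/4 per day
Rate of B = 1/22 per day
Combined rate = 1/4 + 1/22 = 26/88 ≈ 0.2955 per day
Days = 1 / combined rate = 88/26
≈ 3.38 days

3.38 days


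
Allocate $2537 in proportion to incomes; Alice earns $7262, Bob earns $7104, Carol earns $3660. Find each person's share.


Total income = 7262 + 7104 + 3660 = $18026
Alice: $2537 × 7262/18026 = $1022.06
Bob: $2537 × 7104/18026 = $999.83
Carol: $2537 × 3660/18026 = $515.11
= Alice: $1022.06, Bob: $999.83, Carol: $515.11

Alice: $1022.06, Bob: $999.83, Carol: $515.11


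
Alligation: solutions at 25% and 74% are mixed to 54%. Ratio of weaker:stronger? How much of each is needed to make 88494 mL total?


Let x parts of 25% mix with y parts of 74%.
25x + 74y = 54(x + y)
25x + 74y = 54x + 54y
x(25 - 54) = y(54 - 74)
x/y = (74 - 54)/(54 - 25) = 20/29
Simplify: 20:29
Total parts = 49; one part = 88494/49 = 1806.00 mL
25% solution: 20×1806.00 = 36120.00 mL
74% solution: 29×1806.00 = 52374.00 mL
= ratio 20:29; 36120.00 mL and 52374.00 mL

ratio 20:29; 36120.00 mL and 52374.00 mL


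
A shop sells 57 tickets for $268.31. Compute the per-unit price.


Unit rate = total / quantity
= 268.31 / 57
= $4.71 per unit

$4.71 per unit


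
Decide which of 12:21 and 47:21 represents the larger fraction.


12/21 = 0.5714
47/21 = 2.2381
0.5714 < 2.2381, so 12:21 is less
= 47:21

47:21


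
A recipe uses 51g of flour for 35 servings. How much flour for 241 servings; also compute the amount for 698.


Direct proportion: y/x = constant
k = 51/35 ≈ 1.4571
y at x=241: k × 241 = 51 × 241 / 35 = 12291/35 ≈ 351.17
y at x=698: k × 698 = 51 × 698 / 35 = 35598/35 ≈ 1017.09
= 351.17 and 1017.09

351.17 and 1017.09


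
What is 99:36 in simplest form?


GCD(99, 36) = 9
99/9 : 36/9
= 11:4

11:4


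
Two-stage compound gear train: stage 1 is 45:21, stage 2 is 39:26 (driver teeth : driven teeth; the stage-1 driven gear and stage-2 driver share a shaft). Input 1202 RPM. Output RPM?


Stage 1: RPM_B = RPM_A × t_A/t_B = 1202 × 45/21 = 54090/21 ≈ 2575.71
B and C share a shaft → RPM_C = RPM_B
Stage 2: RPM_D = RPM_C × t_C/t_D = RPM_A × (t_A×t_C)/(t_B×t_D)
Overall ratio = (45×39)/(21×26) = 1755/546
RPM_D = 1202 × 1755/546 = 2109510/546
≈ 3863.57 RPM

3863.57 RPM


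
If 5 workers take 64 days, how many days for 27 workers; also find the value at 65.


Inverse proportion: x × y = constant
k = 5 × 64 = 320
At x=27: k/27 = 11.85
At x=65: k/65 = 4.92
= 11.85 and 4.92

11.85 and 4.92


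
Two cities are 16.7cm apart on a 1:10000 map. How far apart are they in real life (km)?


Real distance = map distance × scale
= 16.7cm × 10000
= 167000 cm = 1670.0 m
= 1.670 km

1.670 km


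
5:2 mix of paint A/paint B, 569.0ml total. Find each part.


Total parts = 5 + 2 = 7
paint A: 569.0 × 5/7 = 406.4ml
paint B: 569.0 × 2/7 = 162.6ml
= 406.4ml and 162.6ml

406.4ml and 162.6ml


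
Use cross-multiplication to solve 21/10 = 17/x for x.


Cross multiply: 21 × x = 10 × 17
21x = 170
x = 170 / 21
= 8.10

8.10


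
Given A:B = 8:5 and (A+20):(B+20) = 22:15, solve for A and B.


Let A = 8k, B = 5k.
(8k + 20) / (5k + 20) = 22/15
Cross-multiply: 15(8k + 20) = 22(5k + 20)
120k + 300 = 110k + 440
120k - 110k = 440 - 300
10k = 140
k = 140/10 = 14
A = 8×14 = 112, B = 5×14 = 70
= A = 112, B = 70

A = 112, B = 70
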